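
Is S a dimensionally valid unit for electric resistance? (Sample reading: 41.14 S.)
No

electric resistance has SI base units: kg * m^2 / (A^2 * s^3)
S does NOT reduce to kg * m^2 / (A^2 * s^3); a valid unit for electric resistance would be e.g. Ω.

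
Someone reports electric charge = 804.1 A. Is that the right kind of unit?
No

electric charge has SI base units: A * s
A does NOT reduce to A * s; a valid unit for electric charge would be e.g. C.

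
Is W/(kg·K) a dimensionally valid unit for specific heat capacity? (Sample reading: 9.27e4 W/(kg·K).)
No

specific heat capacity has SI base units: m^2 / (s^2 * K)
W/(kg·K) does NOT reduce to m^2 / (s^2 * K); a valid unit for specific heat capacity would be e.g. J/(kg·K).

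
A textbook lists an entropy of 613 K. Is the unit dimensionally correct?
No

entropy has SI base units: kg * m^2 / (s^2 * K)
K does NOT reduce to kg * m^2 / (s^2 * K); a valid unit for entropy would be e.g. J/K.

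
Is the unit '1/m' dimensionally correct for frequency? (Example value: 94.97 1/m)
No

frequency has SI base units: 1 / s
1/m does NOT reduce to 1 / s; a valid unit for frequency would be e.g. Hz.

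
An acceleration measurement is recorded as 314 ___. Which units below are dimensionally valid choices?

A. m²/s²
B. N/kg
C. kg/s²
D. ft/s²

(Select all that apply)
B, D

acceleration has SI base units: m / s^2

Checking each option against m / s^2:
  A. m²/s²: ✗ does not match
  B. N/kg: ✓ matches
  C. kg/s²: ✗ does not match
  D. ft/s²: ✓ matches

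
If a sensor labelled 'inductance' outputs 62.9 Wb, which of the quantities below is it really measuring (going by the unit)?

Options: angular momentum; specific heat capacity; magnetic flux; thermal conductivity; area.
magnetic flux

inductance should have units dimensionally equivalent to kg * m^2 / (A^2 * s^2) (e.g. H).
The given unit 'Wb' reduces to kg * m^2 / (A * s^2). Of the listed options, that is the dimensionality of magnetic flux.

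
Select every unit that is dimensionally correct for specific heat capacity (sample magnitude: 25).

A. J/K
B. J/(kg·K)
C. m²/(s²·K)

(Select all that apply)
B, C

specific heat capacity has SI base units: m^2 / (s^2 * K)

Checking each option against m^2 / (s^2 * K):
  A. J/K: ✗ does not match
  B. J/(kg·K): ✓ matches
  C. m²/(s²·K): ✓ matches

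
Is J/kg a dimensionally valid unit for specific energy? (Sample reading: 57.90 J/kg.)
Yes

specific energy has SI base units: m^2 / s^2
J/kg reduces to the same SI base units, so it is a valid unit for specific energy.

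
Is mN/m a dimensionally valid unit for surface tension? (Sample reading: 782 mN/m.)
Yes

surface tension has SI base units: kg / s^2
mN/m reduces to the same SI base units, so it is a valid unit for surface tension.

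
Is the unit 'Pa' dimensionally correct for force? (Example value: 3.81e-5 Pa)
No

force has SI base units: kg * m / s^2
Pa does NOT reduce to kg * m / s^2; a valid unit for force would be e.g. N.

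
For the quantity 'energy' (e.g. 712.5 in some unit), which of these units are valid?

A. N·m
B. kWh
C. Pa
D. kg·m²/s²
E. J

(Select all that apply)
A, B, D, E

energy has SI base units: kg * m^2 / s^2

Checking each option against kg * m^2 / s^2:
  A. N·m: ✓ matches
  B. kWh: ✓ matches
  C. Pa: ✗ does not match
  D. kg·m²/s²: ✓ matches
  E. J: ✓ matches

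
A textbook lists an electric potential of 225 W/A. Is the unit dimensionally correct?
Yes

electric potential has SI base units: kg * m^2 / (A * s^3)
W/A reduces to the same SI base units, so it is a valid unit for electric potential.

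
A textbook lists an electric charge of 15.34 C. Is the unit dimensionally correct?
Yes

electric charge has SI base units: A * s
C reduces to the same SI base units, so it is a valid unit for electric charge.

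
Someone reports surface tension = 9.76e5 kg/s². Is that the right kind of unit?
Yes

surface tension has SI base units: kg / s^2
kg/s² reduces to the same SI base units, so it is a valid unit for surface tension.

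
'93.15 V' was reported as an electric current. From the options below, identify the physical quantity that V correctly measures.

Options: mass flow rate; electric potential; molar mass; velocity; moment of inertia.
electric potential

electric current should have units dimensionally equivalent to A (e.g. A).
The given unit 'V' reduces to kg * m^2 / (A * s^3). Of the listed options, that is the dimensionality of electric potential.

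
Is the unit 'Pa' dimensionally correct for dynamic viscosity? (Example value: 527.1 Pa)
No

dynamic viscosity has SI base units: kg / (m * s)
Pa does NOT reduce to kg / (m * s); a valid unit for dynamic viscosity would be e.g. Pa·s.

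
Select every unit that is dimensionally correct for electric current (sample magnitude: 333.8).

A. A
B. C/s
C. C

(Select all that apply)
A, B

electric current has SI base units: A

Checking each option against A:
  A. A: ✓ matches
  B. C/s: ✓ matches
  C. C: ✗ does not match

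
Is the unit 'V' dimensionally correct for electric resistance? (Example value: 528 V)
No

electric resistance has SI base units: kg * m^2 / (A^2 * s^3)
V does NOT reduce to kg * m^2 / (A^2 * s^3); a valid unit for electric resistance would be e.g. Ω.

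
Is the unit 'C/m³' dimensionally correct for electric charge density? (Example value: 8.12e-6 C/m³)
Yes

electric charge density has SI base units: A * s / m^3
C/m³ reduces to the same SI base units, so it is a valid unit for electric charge density.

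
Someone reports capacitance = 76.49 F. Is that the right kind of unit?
Yes

capacitance has SI base units: A^2 * s^4 / (kg * m^2)
F reduces to the same SI base units, so it is a valid unit for capacitance.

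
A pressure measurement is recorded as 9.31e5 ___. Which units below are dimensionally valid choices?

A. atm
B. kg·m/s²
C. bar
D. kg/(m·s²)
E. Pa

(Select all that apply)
A, C, D, E

pressure has SI base units: kg / (m * s^2)

Checking each option against kg / (m * s^2):
  A. atm: ✓ matches
  B. kg·m/s²: ✗ does not match
  C. bar: ✓ matches
  D. kg/(m·s²): ✓ matches
  E. Pa: ✓ matches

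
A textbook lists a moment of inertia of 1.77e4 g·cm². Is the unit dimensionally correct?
Yes

moment of inertia has SI base units: kg * m^2
g·cm² reduces to the same SI base units, so it is a valid unit for moment of inertia.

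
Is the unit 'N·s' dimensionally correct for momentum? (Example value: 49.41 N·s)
Yes

momentum has SI base units: kg * m / s
N·s reduces to the same SI base units, so it is a valid unit for momentum.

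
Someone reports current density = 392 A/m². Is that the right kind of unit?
Yes

current density has SI base units: A / m^2
A/m² reduces to the same SI base units, so it is a valid unit for current density.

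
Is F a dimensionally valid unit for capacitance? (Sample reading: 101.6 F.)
Yes

capacitance has SI base units: A^2 * s^4 / (kg * m^2)
F reduces to the same SI base units, so it is a valid unit for capacitance.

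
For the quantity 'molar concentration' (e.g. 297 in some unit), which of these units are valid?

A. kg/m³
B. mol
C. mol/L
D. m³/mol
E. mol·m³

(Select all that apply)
C

molar concentration has SI base units: mol / m^3

Checking each option against mol / m^3:
  A. kg/m³: ✗ does not match
  B. mol: ✗ does not match
  C. mol/L: ✓ matches
  D. m³/mol: ✗ does not match
  E. mol·m³: ✗ does not match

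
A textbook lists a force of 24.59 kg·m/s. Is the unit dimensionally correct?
No

force has SI base units: kg * m / s^2
kg·m/s does NOT reduce to kg * m / s^2; a valid unit for force would be e.g. N.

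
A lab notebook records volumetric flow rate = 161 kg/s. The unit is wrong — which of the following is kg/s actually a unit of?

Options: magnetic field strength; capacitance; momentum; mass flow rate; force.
mass flow rate

volumetric flow rate should have units dimensionally equivalent to m^3 / s (e.g. m³/s).
The given unit 'kg/s' reduces to kg / s. Of the listed options, that is the dimensionality of mass flow rate.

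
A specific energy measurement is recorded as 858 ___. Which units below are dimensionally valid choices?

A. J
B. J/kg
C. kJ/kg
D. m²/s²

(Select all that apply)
B, C, D

specific energy has SI base units: m^2 / s^2

Checking each option against m^2 / s^2:
  A. J: ✗ does not match
  B. J/kg: ✓ matches
  C. kJ/kg: ✓ matches
  D. m²/s²: ✓ matches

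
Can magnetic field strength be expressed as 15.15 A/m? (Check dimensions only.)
Yes

magnetic field strength has SI base units: A / m
A/m reduces to the same SI base units, so it is a valid unit for magnetic field strength.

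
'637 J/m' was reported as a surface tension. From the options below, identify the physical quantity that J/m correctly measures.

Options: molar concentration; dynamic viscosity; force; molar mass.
force

surface tension should have units dimensionally equivalent to kg / s^2 (e.g. N/m).
The given unit 'J/m' reduces to kg * m / s^2. Of the listed options, that is the dimensionality of force.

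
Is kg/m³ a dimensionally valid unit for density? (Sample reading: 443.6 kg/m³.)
Yes

density has SI base units: kg / m^3
kg/m³ reduces to the same SI base units, so it is a valid unit for density.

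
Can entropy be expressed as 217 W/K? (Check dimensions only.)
No

entropy has SI base units: kg * m^2 / (s^2 * K)
W/K does NOT reduce to kg * m^2 / (s^2 * K); a valid unit for entropy would be e.g. J/K.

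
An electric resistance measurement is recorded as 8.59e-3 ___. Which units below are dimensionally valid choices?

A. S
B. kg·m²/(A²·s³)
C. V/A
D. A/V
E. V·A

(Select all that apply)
B, C

electric resistance has SI base units: kg * m^2 / (A^2 * s^3)

Checking each option against kg * m^2 / (A^2 * s^3):
  A. S: ✗ does not match
  B. kg·m²/(A²·s³): ✓ matches
  C. V/A: ✓ matches
  D. A/V: ✗ does not match
  E. V·A: ✗ does not match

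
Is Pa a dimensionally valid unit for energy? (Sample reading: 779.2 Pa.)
No

energy has SI base units: kg * m^2 / s^2
Pa does NOT reduce to kg * m^2 / s^2; a valid unit for energy would be e.g. J.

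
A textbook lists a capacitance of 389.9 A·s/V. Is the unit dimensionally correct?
Yes

capacitance has SI base units: A^2 * s^4 / (kg * m^2)
A·s/V reduces to the same SI base units, so it is a valid unit for capacitance.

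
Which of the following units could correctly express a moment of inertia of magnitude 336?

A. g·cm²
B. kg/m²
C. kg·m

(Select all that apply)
A

moment of inertia has SI base units: kg * m^2

Checking each option against kg * m^2:
  A. g·cm²: ✓ matches
  B. kg/m²: ✗ does not match
  C. kg·m: ✗ does not match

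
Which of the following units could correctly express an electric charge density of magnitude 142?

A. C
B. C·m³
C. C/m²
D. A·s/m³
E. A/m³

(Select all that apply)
D

electric charge density has SI base units: A * s / m^3

Checking each option against A * s / m^3:
  A. C: ✗ does not match
  B. C·m³: ✗ does not match
  C. C/m²: ✗ does not match
  D. A·s/m³: ✓ matches
  E. A/m³: ✗ does not match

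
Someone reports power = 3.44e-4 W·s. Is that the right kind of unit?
No

power has SI base units: kg * m^2 / s^3
W·s does NOT reduce to kg * m^2 / s^3; a valid unit for power would be e.g. W.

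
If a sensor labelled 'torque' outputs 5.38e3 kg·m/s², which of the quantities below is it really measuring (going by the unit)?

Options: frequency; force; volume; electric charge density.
force

torque should have units dimensionally equivalent to kg * m^2 / s^2 (e.g. N·m).
The given unit 'kg·m/s²' reduces to kg * m / s^2. Of the listed options, that is the dimensionality of force.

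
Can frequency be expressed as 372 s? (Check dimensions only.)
No

frequency has SI base units: 1 / s
s does NOT reduce to 1 / s; a valid unit for frequency would be e.g. Hz.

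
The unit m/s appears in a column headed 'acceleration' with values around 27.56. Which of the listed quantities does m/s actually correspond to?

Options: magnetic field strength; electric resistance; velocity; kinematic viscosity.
velocity

acceleration should have units dimensionally equivalent to m / s^2 (e.g. m/s²).
The given unit 'm/s' reduces to m / s. Of the listed options, that is the dimensionality of velocity.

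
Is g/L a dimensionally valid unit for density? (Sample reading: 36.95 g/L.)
Yes

density has SI base units: kg / m^3
g/L reduces to the same SI base units, so it is a valid unit for density.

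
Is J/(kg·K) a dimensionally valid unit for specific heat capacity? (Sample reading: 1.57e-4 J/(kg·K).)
Yes

specific heat capacity has SI base units: m^2 / (s^2 * K)
J/(kg·K) reduces to the same SI base units, so it is a valid unit for specific heat capacity.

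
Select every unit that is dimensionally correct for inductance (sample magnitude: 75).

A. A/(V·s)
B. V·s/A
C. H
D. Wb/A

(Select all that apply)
B, C, D

inductance has SI base units: kg * m^2 / (A^2 * s^2)

Checking each option against kg * m^2 / (A^2 * s^2):
  A. A/(V·s): ✗ does not match
  B. V·s/A: ✓ matches
  C. H: ✓ matches
  D. Wb/A: ✓ matches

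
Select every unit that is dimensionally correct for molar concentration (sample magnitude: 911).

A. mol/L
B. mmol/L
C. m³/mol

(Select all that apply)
A, B

molar concentration has SI base units: mol / m^3

Checking each option against mol / m^3:
  A. mol/L: ✓ matches
  B. mmol/L: ✓ matches
  C. m³/mol: ✗ does not match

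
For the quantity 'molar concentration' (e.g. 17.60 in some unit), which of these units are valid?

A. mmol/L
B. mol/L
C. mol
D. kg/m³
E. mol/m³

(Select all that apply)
A, B, E

molar concentration has SI base units: mol / m^3

Checking each option against mol / m^3:
  A. mmol/L: ✓ matches
  B. mol/L: ✓ matches
  C. mol: ✗ does not match
  D. kg/m³: ✗ does not match
  E. mol/m³: ✓ matches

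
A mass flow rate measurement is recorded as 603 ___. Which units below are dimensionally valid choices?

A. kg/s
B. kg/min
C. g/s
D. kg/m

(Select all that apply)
A, B, C

mass flow rate has SI base units: kg / s

Checking each option against kg / s:
  A. kg/s: ✓ matches
  B. kg/min: ✓ matches
  C. g/s: ✓ matches
  D. kg/m: ✗ does not match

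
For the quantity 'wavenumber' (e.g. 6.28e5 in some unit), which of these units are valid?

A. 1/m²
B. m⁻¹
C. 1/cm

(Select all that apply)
B, C

wavenumber has SI base units: 1 / m

Checking each option against 1 / m:
  A. 1/m²: ✗ does not match
  B. m⁻¹: ✓ matches
  C. 1/cm: ✓ matches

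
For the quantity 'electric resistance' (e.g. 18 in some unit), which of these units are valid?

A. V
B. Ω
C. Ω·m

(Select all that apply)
B

electric resistance has SI base units: kg * m^2 / (A^2 * s^3)

Checking each option against kg * m^2 / (A^2 * s^3):
  A. V: ✗ does not match
  B. Ω: ✓ matches
  C. Ω·m: ✗ does not match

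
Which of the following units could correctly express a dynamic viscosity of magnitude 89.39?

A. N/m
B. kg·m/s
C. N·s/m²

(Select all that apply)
C

dynamic viscosity has SI base units: kg / (m * s)

Checking each option against kg / (m * s):
  A. N/m: ✗ does not match
  B. kg·m/s: ✗ does not match
  C. N·s/m²: ✓ matches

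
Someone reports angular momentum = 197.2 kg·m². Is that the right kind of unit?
No

angular momentum has SI base units: kg * m^2 / s
kg·m² does NOT reduce to kg * m^2 / s; a valid unit for angular momentum would be e.g. kg·m²/s.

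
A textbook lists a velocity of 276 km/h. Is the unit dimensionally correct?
Yes

velocity has SI base units: m / s
km/h reduces to the same SI base units, so it is a valid unit for velocity.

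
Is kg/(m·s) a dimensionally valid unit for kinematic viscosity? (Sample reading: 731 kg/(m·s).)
No

kinematic viscosity has SI base units: m^2 / s
kg/(m·s) does NOT reduce to m^2 / s; a valid unit for kinematic viscosity would be e.g. m²/s.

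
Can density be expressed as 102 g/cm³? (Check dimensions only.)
Yes

density has SI base units: kg / m^3
g/cm³ reduces to the same SI base units, so it is a valid unit for density.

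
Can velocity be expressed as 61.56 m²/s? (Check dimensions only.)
No

velocity has SI base units: m / s
m²/s does NOT reduce to m / s; a valid unit for velocity would be e.g. m/s.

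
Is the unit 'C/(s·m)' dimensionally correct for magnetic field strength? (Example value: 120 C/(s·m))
Yes

magnetic field strength has SI base units: A / m
C/(s·m) reduces to the same SI base units, so it is a valid unit for magnetic field strength.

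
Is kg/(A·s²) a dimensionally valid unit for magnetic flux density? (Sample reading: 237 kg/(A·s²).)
Yes

magnetic flux density has SI base units: kg / (A * s^2)
kg/(A·s²) reduces to the same SI base units, so it is a valid unit for magnetic flux density.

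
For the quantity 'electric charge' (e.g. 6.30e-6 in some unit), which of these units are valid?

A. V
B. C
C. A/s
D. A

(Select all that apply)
B

electric charge has SI base units: A * s

Checking each option against A * s:
  A. V: ✗ does not match
  B. C: ✓ matches
  C. A/s: ✗ does not match
  D. A: ✗ does not match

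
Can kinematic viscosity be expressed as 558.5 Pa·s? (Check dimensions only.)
No

kinematic viscosity has SI base units: m^2 / s
Pa·s does NOT reduce to m^2 / s; a valid unit for kinematic viscosity would be e.g. m²/s.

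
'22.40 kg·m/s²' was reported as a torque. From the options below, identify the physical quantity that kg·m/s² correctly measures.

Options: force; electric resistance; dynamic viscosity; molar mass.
force

torque should have units dimensionally equivalent to kg * m^2 / s^2 (e.g. N·m).
The given unit 'kg·m/s²' reduces to kg * m / s^2. Of the listed options, that is the dimensionality of force.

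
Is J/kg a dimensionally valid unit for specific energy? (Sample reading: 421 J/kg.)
Yes

specific energy has SI base units: m^2 / s^2
J/kg reduces to the same SI base units, so it is a valid unit for specific energy.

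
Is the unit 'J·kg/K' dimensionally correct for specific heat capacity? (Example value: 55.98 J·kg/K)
No

specific heat capacity has SI base units: m^2 / (s^2 * K)
J·kg/K does NOT reduce to m^2 / (s^2 * K); a valid unit for specific heat capacity would be e.g. J/(kg·K).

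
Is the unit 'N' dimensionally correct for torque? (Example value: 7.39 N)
No

torque has SI base units: kg * m^2 / s^2
N does NOT reduce to kg * m^2 / s^2; a valid unit for torque would be e.g. N·m.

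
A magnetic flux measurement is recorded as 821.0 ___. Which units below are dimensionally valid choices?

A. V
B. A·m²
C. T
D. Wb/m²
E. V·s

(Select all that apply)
E

magnetic flux has SI base units: kg * m^2 / (A * s^2)

Checking each option against kg * m^2 / (A * s^2):
  A. V: ✗ does not match
  B. A·m²: ✗ does not match
  C. T: ✗ does not match
  D. Wb/m²: ✗ does not match
  E. V·s: ✓ matches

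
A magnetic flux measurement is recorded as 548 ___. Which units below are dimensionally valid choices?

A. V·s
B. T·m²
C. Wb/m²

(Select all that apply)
A, B

magnetic flux has SI base units: kg * m^2 / (A * s^2)

Checking each option against kg * m^2 / (A * s^2):
  A. V·s: ✓ matches
  B. T·m²: ✓ matches
  C. Wb/m²: ✗ does not match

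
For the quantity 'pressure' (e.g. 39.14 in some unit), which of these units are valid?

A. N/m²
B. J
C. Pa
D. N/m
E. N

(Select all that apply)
A, C

pressure has SI base units: kg / (m * s^2)

Checking each option against kg / (m * s^2):
  A. N/m²: ✓ matches
  B. J: ✗ does not match
  C. Pa: ✓ matches
  D. N/m: ✗ does not match
  E. N: ✗ does not match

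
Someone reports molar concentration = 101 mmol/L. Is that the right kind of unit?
Yes

molar concentration has SI base units: mol / m^3
mmol/L reduces to the same SI base units, so it is a valid unit for molar concentration.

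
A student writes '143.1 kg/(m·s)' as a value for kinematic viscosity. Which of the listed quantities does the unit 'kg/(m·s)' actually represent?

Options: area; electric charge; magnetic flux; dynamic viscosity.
dynamic viscosity

kinematic viscosity should have units dimensionally equivalent to m^2 / s (e.g. m²/s).
The given unit 'kg/(m·s)' reduces to kg / (m * s). Of the listed options, that is the dimensionality of dynamic viscosity.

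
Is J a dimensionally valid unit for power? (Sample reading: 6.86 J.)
No

power has SI base units: kg * m^2 / s^3
J does NOT reduce to kg * m^2 / s^3; a valid unit for power would be e.g. W.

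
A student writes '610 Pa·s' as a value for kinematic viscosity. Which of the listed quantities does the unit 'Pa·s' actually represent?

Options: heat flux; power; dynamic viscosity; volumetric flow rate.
dynamic viscosity

kinematic viscosity should have units dimensionally equivalent to m^2 / s (e.g. m²/s).
The given unit 'Pa·s' reduces to kg / (m * s). Of the listed options, that is the dimensionality of dynamic viscosity.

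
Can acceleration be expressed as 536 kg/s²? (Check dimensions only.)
No

acceleration has SI base units: m / s^2
kg/s² does NOT reduce to m / s^2; a valid unit for acceleration would be e.g. m/s².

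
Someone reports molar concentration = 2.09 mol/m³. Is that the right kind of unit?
Yes

molar concentration has SI base units: mol / m^3
mol/m³ reduces to the same SI base units, so it is a valid unit for molar concentration.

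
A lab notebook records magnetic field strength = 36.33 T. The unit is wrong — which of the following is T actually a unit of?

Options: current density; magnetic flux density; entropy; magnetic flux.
magnetic flux density

magnetic field strength should have units dimensionally equivalent to A / m (e.g. A/m).
The given unit 'T' reduces to kg / (A * s^2). Of the listed options, that is the dimensionality of magnetic flux density.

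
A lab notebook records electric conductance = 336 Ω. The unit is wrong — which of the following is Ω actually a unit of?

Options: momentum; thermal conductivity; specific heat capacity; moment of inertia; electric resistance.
electric resistance

electric conductance should have units dimensionally equivalent to A^2 * s^3 / (kg * m^2) (e.g. S).
The given unit 'Ω' reduces to kg * m^2 / (A^2 * s^3). Of the listed options, that is the dimensionality of electric resistance.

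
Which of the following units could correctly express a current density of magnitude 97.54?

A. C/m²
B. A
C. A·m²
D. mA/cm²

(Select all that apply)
D

current density has SI base units: A / m^2

Checking each option against A / m^2:
  A. C/m²: ✗ does not match
  B. A: ✗ does not match
  C. A·m²: ✗ does not match
  D. mA/cm²: ✓ matches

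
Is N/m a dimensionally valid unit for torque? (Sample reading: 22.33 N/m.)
No

torque has SI base units: kg * m^2 / s^2
N/m does NOT reduce to kg * m^2 / s^2; a valid unit for torque would be e.g. N·m.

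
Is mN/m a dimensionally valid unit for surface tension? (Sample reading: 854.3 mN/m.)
Yes

surface tension has SI base units: kg / s^2
mN/m reduces to the same SI base units, so it is a valid unit for surface tension.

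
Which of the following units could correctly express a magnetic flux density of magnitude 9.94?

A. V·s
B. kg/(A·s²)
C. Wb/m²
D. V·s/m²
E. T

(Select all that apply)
B, C, D, E

magnetic flux density has SI base units: kg / (A * s^2)

Checking each option against kg / (A * s^2):
  A. V·s: ✗ does not match
  B. kg/(A·s²): ✓ matches
  C. Wb/m²: ✓ matches
  D. V·s/m²: ✓ matches
  E. T: ✓ matches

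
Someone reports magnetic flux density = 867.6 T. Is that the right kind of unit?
Yes

magnetic flux density has SI base units: kg / (A * s^2)
T reduces to the same SI base units, so it is a valid unit for magnetic flux density.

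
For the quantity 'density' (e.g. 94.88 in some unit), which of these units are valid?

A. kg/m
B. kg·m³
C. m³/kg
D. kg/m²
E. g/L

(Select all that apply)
E

density has SI base units: kg / m^3

Checking each option against kg / m^3:
  A. kg/m: ✗ does not match
  B. kg·m³: ✗ does not match
  C. m³/kg: ✗ does not match
  D. kg/m²: ✗ does not match
  E. g/L: ✓ matches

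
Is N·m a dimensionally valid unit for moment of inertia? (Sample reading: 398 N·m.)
No

moment of inertia has SI base units: kg * m^2
N·m does NOT reduce to kg * m^2; a valid unit for moment of inertia would be e.g. kg·m².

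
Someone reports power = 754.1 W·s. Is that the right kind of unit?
No

power has SI base units: kg * m^2 / s^3
W·s does NOT reduce to kg * m^2 / s^3; a valid unit for power would be e.g. W.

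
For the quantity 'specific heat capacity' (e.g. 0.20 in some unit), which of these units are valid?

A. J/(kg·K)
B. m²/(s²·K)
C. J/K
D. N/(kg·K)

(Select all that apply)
A, B

specific heat capacity has SI base units: m^2 / (s^2 * K)

Checking each option against m^2 / (s^2 * K):
  A. J/(kg·K): ✓ matches
  B. m²/(s²·K): ✓ matches
  C. J/K: ✗ does not match
  D. N/(kg·K): ✗ does not match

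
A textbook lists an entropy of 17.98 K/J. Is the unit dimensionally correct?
No

entropy has SI base units: kg * m^2 / (s^2 * K)
K/J does NOT reduce to kg * m^2 / (s^2 * K); a valid unit for entropy would be e.g. J/K.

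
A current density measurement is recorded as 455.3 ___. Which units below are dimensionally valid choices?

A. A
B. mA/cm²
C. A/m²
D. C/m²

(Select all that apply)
B, C

current density has SI base units: A / m^2

Checking each option against A / m^2:
  A. A: ✗ does not match
  B. mA/cm²: ✓ matches
  C. A/m²: ✓ matches
  D. C/m²: ✗ does not match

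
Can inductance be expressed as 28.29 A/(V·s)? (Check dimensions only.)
No

inductance has SI base units: kg * m^2 / (A^2 * s^2)
A/(V·s) does NOT reduce to kg * m^2 / (A^2 * s^2); a valid unit for inductance would be e.g. H.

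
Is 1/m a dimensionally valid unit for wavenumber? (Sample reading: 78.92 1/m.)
Yes

wavenumber has SI base units: 1 / m
1/m reduces to the same SI base units, so it is a valid unit for wavenumber.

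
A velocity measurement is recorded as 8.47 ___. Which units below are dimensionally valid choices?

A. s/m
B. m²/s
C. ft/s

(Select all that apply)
C

velocity has SI base units: m / s

Checking each option against m / s:
  A. s/m: ✗ does not match
  B. m²/s: ✗ does not match
  C. ft/s: ✓ matches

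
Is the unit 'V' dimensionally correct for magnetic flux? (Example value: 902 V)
No

magnetic flux has SI base units: kg * m^2 / (A * s^2)
V does NOT reduce to kg * m^2 / (A * s^2); a valid unit for magnetic flux would be e.g. Wb.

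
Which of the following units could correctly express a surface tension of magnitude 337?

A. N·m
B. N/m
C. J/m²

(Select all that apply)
B, C

surface tension has SI base units: kg / s^2

Checking each option against kg / s^2:
  A. N·m: ✗ does not match
  B. N/m: ✓ matches
  C. J/m²: ✓ matches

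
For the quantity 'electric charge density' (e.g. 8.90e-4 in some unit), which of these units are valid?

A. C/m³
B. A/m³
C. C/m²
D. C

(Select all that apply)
A

electric charge density has SI base units: A * s / m^3

Checking each option against A * s / m^3:
  A. C/m³: ✓ matches
  B. A/m³: ✗ does not match
  C. C/m²: ✗ does not match
  D. C: ✗ does not match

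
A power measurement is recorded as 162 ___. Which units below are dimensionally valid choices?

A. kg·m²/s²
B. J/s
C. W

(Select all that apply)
B, C

power has SI base units: kg * m^2 / s^3

Checking each option against kg * m^2 / s^3:
  A. kg·m²/s²: ✗ does not match
  B. J/s: ✓ matches
  C. W: ✓ matches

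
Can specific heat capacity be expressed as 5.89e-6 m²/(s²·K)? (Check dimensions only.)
Yes

specific heat capacity has SI base units: m^2 / (s^2 * K)
m²/(s²·K) reduces to the same SI base units, so it is a valid unit for specific heat capacity.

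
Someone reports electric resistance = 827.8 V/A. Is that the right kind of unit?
Yes

electric resistance has SI base units: kg * m^2 / (A^2 * s^3)
V/A reduces to the same SI base units, so it is a valid unit for electric resistance.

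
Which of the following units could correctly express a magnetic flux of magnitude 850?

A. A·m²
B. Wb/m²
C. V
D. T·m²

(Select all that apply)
D

magnetic flux has SI base units: kg * m^2 / (A * s^2)

Checking each option against kg * m^2 / (A * s^2):
  A. A·m²: ✗ does not match
  B. Wb/m²: ✗ does not match
  C. V: ✗ does not match
  D. T·m²: ✓ matches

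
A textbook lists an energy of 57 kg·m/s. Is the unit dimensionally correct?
No

energy has SI base units: kg * m^2 / s^2
kg·m/s does NOT reduce to kg * m^2 / s^2; a valid unit for energy would be e.g. J.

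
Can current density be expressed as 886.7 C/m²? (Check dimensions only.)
No

current density has SI base units: A / m^2
C/m² does NOT reduce to A / m^2; a valid unit for current density would be e.g. A/m².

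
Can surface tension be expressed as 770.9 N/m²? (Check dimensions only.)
No

surface tension has SI base units: kg / s^2
N/m² does NOT reduce to kg / s^2; a valid unit for surface tension would be e.g. N/m.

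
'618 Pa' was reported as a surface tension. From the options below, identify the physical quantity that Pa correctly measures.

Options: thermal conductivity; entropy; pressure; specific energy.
pressure

surface tension should have units dimensionally equivalent to kg / s^2 (e.g. N/m).
The given unit 'Pa' reduces to kg / (m * s^2). Of the listed options, that is the dimensionality of pressure.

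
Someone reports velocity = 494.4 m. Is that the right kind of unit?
No

velocity has SI base units: m / s
m does NOT reduce to m / s; a valid unit for velocity would be e.g. m/s.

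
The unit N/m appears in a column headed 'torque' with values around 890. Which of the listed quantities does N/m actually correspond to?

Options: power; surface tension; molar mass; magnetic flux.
surface tension

torque should have units dimensionally equivalent to kg * m^2 / s^2 (e.g. N·m).
The given unit 'N/m' reduces to kg / s^2. Of the listed options, that is the dimensionality of surface tension.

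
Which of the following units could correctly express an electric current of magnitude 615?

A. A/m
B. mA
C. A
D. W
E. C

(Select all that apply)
B, C

electric current has SI base units: A

Checking each option against A:
  A. A/m: ✗ does not match
  B. mA: ✓ matches
  C. A: ✓ matches
  D. W: ✗ does not match
  E. C: ✗ does not match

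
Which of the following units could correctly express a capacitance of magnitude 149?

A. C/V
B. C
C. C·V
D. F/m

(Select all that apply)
A

capacitance has SI base units: A^2 * s^4 / (kg * m^2)

Checking each option against A^2 * s^4 / (kg * m^2):
  A. C/V: ✓ matches
  B. C: ✗ does not match
  C. C·V: ✗ does not match
  D. F/m: ✗ does not match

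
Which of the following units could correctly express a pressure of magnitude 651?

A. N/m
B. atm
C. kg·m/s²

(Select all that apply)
B

pressure has SI base units: kg / (m * s^2)

Checking each option against kg / (m * s^2):
  A. N/m: ✗ does not match
  B. atm: ✓ matches
  C. kg·m/s²: ✗ does not match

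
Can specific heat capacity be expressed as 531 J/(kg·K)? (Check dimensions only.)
Yes

specific heat capacity has SI base units: m^2 / (s^2 * K)
J/(kg·K) reduces to the same SI base units, so it is a valid unit for specific heat capacity.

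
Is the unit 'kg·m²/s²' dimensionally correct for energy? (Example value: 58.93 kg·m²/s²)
Yes

energy has SI base units: kg * m^2 / s^2
kg·m²/s² reduces to the same SI base units, so it is a valid unit for energy.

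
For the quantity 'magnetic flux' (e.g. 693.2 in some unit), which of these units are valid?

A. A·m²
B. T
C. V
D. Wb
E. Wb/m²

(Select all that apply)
D

magnetic flux has SI base units: kg * m^2 / (A * s^2)

Checking each option against kg * m^2 / (A * s^2):
  A. A·m²: ✗ does not match
  B. T: ✗ does not match
  C. V: ✗ does not match
  D. Wb: ✓ matches
  E. Wb/m²: ✗ does not match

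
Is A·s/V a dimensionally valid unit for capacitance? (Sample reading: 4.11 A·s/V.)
Yes

capacitance has SI base units: A^2 * s^4 / (kg * m^2)
A·s/V reduces to the same SI base units, so it is a valid unit for capacitance.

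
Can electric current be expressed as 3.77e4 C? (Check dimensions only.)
No

electric current has SI base units: A
C does NOT reduce to A; a valid unit for electric current would be e.g. A.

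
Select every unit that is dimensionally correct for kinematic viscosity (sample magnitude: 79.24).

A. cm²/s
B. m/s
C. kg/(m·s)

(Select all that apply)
A

kinematic viscosity has SI base units: m^2 / s

Checking each option against m^2 / s:
  A. cm²/s: ✓ matches
  B. m/s: ✗ does not match
  C. kg/(m·s): ✗ does not match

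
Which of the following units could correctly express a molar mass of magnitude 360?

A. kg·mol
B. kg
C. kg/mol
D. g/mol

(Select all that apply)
C, D

molar mass has SI base units: kg / mol

Checking each option against kg / mol:
  A. kg·mol: ✗ does not match
  B. kg: ✗ does not match
  C. kg/mol: ✓ matches
  D. g/mol: ✓ matches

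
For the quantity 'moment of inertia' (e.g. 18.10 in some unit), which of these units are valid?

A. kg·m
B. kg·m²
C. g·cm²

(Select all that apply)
B, C

moment of inertia has SI base units: kg * m^2

Checking each option against kg * m^2:
  A. kg·m: ✗ does not match
  B. kg·m²: ✓ matches
  C. g·cm²: ✓ matches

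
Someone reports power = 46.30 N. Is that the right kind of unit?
No

power has SI base units: kg * m^2 / s^3
N does NOT reduce to kg * m^2 / s^3; a valid unit for power would be e.g. W.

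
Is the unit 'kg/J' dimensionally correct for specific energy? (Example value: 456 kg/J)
No

specific energy has SI base units: m^2 / s^2
kg/J does NOT reduce to m^2 / s^2; a valid unit for specific energy would be e.g. J/kg.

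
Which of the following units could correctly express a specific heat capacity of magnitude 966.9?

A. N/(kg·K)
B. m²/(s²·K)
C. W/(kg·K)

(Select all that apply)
B

specific heat capacity has SI base units: m^2 / (s^2 * K)

Checking each option against m^2 / (s^2 * K):
  A. N/(kg·K): ✗ does not match
  B. m²/(s²·K): ✓ matches
  C. W/(kg·K): ✗ does not match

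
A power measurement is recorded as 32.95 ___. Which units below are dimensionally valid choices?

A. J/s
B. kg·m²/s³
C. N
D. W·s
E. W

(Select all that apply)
A, B, E

power has SI base units: kg * m^2 / s^3

Checking each option against kg * m^2 / s^3:
  A. J/s: ✓ matches
  B. kg·m²/s³: ✓ matches
  C. N: ✗ does not match
  D. W·s: ✗ does not match
  E. W: ✓ matches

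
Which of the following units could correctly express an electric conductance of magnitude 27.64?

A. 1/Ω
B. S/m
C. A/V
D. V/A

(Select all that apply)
A, C

electric conductance has SI base units: A^2 * s^3 / (kg * m^2)

Checking each option against A^2 * s^3 / (kg * m^2):
  A. 1/Ω: ✓ matches
  B. S/m: ✗ does not match
  C. A/V: ✓ matches
  D. V/A: ✗ does not match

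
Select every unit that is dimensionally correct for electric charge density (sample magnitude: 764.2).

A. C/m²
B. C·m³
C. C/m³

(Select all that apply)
C

electric charge density has SI base units: A * s / m^3

Checking each option against A * s / m^3:
  A. C/m²: ✗ does not match
  B. C·m³: ✗ does not match
  C. C/m³: ✓ matches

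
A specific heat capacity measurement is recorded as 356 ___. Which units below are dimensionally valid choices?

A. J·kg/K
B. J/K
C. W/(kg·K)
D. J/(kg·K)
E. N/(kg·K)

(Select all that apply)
D

specific heat capacity has SI base units: m^2 / (s^2 * K)

Checking each option against m^2 / (s^2 * K):
  A. J·kg/K: ✗ does not match
  B. J/K: ✗ does not match
  C. W/(kg·K): ✗ does not match
  D. J/(kg·K): ✓ matches
  E. N/(kg·K): ✗ does not match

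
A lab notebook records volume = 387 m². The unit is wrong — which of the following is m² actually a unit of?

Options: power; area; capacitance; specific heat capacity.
area

volume should have units dimensionally equivalent to m^3 (e.g. m³).
The given unit 'm²' reduces to m^2. Of the listed options, that is the dimensionality of area.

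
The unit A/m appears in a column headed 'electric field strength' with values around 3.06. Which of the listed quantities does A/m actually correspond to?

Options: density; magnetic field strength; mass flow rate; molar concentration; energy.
magnetic field strength

electric field strength should have units dimensionally equivalent to kg * m / (A * s^3) (e.g. V/m).
The given unit 'A/m' reduces to A / m. Of the listed options, that is the dimensionality of magnetic field strength.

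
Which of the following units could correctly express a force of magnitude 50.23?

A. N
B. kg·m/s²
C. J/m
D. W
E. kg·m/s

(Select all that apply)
A, B, C

force has SI base units: kg * m / s^2

Checking each option against kg * m / s^2:
  A. N: ✓ matches
  B. kg·m/s²: ✓ matches
  C. J/m: ✓ matches
  D. W: ✗ does not match
  E. kg·m/s: ✗ does not match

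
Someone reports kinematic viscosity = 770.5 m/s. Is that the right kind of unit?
No

kinematic viscosity has SI base units: m^2 / s
m/s does NOT reduce to m^2 / s; a valid unit for kinematic viscosity would be e.g. m²/s.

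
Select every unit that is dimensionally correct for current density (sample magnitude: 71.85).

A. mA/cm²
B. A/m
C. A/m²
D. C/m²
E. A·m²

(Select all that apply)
A, C

current density has SI base units: A / m^2

Checking each option against A / m^2:
  A. mA/cm²: ✓ matches
  B. A/m: ✗ does not match
  C. A/m²: ✓ matches
  D. C/m²: ✗ does not match
  E. A·m²: ✗ does not match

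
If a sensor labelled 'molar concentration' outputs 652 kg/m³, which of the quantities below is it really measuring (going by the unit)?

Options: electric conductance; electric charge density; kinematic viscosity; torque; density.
density

molar concentration should have units dimensionally equivalent to mol / m^3 (e.g. mol/m³).
The given unit 'kg/m³' reduces to kg / m^3. Of the listed options, that is the dimensionality of density.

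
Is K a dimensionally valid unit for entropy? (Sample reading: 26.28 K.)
No

entropy has SI base units: kg * m^2 / (s^2 * K)
K does NOT reduce to kg * m^2 / (s^2 * K); a valid unit for entropy would be e.g. J/K.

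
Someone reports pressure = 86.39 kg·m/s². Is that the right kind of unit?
No

pressure has SI base units: kg / (m * s^2)
kg·m/s² does NOT reduce to kg / (m * s^2); a valid unit for pressure would be e.g. Pa.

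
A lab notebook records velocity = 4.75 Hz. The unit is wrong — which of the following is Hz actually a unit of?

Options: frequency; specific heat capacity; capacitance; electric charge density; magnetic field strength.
frequency

velocity should have units dimensionally equivalent to m / s (e.g. m/s).
The given unit 'Hz' reduces to 1 / s. Of the listed options, that is the dimensionality of frequency.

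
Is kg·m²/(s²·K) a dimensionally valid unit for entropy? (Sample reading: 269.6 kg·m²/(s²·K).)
Yes

entropy has SI base units: kg * m^2 / (s^2 * K)
kg·m²/(s²·K) reduces to the same SI base units, so it is a valid unit for entropy.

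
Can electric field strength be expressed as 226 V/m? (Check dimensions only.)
Yes

electric field strength has SI base units: kg * m / (A * s^3)
V/m reduces to the same SI base units, so it is a valid unit for electric field strength.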